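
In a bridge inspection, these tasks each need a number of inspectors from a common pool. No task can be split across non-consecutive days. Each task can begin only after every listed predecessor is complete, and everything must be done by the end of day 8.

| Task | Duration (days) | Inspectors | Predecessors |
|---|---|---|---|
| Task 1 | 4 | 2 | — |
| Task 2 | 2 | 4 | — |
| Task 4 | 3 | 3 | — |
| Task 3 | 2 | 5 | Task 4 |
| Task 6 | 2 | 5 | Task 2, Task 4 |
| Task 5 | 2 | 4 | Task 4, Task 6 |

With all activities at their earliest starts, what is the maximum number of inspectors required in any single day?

12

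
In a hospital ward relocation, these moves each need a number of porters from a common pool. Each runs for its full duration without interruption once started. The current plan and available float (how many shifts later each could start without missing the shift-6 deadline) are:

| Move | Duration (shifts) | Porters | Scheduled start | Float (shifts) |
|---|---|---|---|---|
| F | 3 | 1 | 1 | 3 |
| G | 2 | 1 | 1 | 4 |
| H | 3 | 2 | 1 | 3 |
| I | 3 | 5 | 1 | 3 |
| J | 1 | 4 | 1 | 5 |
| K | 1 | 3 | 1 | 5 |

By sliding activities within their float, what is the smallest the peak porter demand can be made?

6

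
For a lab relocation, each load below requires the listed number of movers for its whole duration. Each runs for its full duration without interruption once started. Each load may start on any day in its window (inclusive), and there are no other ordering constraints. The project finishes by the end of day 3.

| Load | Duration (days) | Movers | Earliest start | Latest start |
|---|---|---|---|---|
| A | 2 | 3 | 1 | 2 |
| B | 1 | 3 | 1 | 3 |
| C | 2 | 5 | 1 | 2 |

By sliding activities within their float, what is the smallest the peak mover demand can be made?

8

Early-start (A@1, B@1, C@1) gives peak 11: d1:11  d2:8  d3:0.
Shift C→2.
Schedule A@1, B@1, C@2: d1:6  d2:8  d3:5 — peak 8.
No arrangement of the 12 feasible schedules does better.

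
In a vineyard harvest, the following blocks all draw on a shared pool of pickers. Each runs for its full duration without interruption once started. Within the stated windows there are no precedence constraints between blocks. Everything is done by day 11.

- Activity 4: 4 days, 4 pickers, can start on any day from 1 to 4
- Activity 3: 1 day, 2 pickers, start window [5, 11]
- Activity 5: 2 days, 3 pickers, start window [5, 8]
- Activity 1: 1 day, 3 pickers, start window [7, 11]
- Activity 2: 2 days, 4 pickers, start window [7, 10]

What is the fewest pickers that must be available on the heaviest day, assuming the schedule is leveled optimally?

4

Early-start (Activity 4@1, Activity 3@5, Activity 5@5, Activity 1@7, Activity 2@7) gives peak 7: d1:4  d2:4  d3:4  d4:4  d5:5  d6:3  d7:7  d8:4  d9:0  d10:0  d11:0.
Shift Activity 5→6, Activity 1→8, Activity 2→9.
Schedule Activity 4@1, Activity 3@5, Activity 5@6, Activity 1@8, Activity 2@9: d1:4  d2:4  d3:4  d4:4  d5:2  d6:3  d7:3  d8:3  d9:4  d10:4  d11:0 — peak 4.
Total picker-days = 35 over 11 days ⇒ peak ≥ ⌈35/11⌉ = 4, so 4 is optimal.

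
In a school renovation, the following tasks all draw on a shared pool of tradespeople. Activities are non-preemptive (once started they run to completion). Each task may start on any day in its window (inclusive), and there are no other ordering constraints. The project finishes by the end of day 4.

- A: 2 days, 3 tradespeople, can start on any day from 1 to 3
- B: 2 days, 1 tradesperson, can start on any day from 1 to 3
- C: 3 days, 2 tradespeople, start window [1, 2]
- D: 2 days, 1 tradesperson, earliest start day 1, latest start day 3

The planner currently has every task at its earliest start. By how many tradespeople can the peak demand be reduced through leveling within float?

Early-start peak: d1:7  d2:7  d3:2  d4:0 ⇒ 7.
Leveled (A@1, B@3, C@1, D@3): d1:5  d2:5  d3:4  d4:2 ⇒ 5.
Reduction 7 − 5 = 2.

2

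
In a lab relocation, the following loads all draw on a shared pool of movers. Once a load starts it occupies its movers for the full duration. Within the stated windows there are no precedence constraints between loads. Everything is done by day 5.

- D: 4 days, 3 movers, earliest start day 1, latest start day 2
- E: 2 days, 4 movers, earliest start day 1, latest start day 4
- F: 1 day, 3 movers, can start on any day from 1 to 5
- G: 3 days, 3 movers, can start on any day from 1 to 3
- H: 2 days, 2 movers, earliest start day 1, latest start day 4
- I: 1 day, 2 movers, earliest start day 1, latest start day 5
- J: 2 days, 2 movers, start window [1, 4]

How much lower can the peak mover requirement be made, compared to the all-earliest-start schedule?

10

Early-start peak: d1:19  d2:14  d3:6  d4:3  d5:0 ⇒ 19.
Leveled (D@1, E@1, F@3, G@3, H@1, I@5, J@4): d1:9  d2:9  d3:9  d4:8  d5:7 ⇒ 9.
Reduction 19 − 9 = 10.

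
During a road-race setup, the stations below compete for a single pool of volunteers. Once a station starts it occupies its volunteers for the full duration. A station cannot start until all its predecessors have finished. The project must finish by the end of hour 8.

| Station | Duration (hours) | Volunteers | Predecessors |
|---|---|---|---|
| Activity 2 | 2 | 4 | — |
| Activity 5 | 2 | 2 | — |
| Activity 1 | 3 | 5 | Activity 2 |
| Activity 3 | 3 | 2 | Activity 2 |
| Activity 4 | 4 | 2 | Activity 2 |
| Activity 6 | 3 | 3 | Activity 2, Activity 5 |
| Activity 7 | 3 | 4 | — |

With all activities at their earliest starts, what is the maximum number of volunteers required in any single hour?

Early-start schedule: Activity 2@1, Activity 5@1, Activity 1@3, Activity 3@3, Activity 4@3, Activity 6@3, Activity 7@1.
Load per hour: hour 1: 10, hour 2: 10, hour 3: 16, hour 4: 12, hour 5: 12, hour 6: 2, hour 7: 0, hour 8: 0.
Peak is 16.

16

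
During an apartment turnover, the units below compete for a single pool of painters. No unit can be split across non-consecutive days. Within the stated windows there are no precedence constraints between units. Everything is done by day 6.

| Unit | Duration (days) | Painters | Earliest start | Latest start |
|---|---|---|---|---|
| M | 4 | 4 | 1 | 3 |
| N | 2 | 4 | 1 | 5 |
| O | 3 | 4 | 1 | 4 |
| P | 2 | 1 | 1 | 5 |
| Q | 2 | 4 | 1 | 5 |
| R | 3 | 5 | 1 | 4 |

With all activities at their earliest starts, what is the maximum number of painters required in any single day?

22

Early-start schedule: M@1, N@1, O@1, P@1, Q@1, R@1.
Load per day: day 1: 22, day 2: 22, day 3: 13, day 4: 4, day 5: 0, day 6: 0.
Peak is 22.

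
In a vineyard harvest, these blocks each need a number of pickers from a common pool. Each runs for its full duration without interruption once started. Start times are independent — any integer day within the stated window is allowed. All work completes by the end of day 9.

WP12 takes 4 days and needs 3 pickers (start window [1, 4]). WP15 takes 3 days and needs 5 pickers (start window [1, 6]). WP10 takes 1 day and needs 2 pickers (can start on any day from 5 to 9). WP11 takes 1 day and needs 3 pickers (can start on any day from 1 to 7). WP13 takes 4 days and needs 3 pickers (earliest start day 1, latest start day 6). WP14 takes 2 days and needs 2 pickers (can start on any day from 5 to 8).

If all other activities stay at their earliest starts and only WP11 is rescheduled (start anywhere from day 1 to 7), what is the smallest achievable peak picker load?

11

WP11@1: d1:14  d2:11  d3:11  d4:6  d5:4  d6:2  d7:0  d8:0  d9:0 → peak 14
WP11@2: d1:11  d2:14  d3:11  d4:6  d5:4  d6:2  d7:0  d8:0  d9:0 → peak 14
WP11@3: d1:11  d2:11  d3:14  d4:6  d5:4  d6:2  d7:0  d8:0  d9:0 → peak 14
WP11@4: d1:11  d2:11  d3:11  d4:9  d5:4  d6:2  d7:0  d8:0  d9:0 → peak 11
WP11@5: d1:11  d2:11  d3:11  d4:6  d5:7  d6:2  d7:0  d8:0  d9:0 → peak 11
WP11@6: d1:11  d2:11  d3:11  d4:6  d5:4  d6:5  d7:0  d8:0  d9:0 → peak 11
WP11@7: d1:11  d2:11  d3:11  d4:6  d5:4  d6:2  d7:3  d8:0  d9:0 → peak 11
Best is WP11@4, peak 11.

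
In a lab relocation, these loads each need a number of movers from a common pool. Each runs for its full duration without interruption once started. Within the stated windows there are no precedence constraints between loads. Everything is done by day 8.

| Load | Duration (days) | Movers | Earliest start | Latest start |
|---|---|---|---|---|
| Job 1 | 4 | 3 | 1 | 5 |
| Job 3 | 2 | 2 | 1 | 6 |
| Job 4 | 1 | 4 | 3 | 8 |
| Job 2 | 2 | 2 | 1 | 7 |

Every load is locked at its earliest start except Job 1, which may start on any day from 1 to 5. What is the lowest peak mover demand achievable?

4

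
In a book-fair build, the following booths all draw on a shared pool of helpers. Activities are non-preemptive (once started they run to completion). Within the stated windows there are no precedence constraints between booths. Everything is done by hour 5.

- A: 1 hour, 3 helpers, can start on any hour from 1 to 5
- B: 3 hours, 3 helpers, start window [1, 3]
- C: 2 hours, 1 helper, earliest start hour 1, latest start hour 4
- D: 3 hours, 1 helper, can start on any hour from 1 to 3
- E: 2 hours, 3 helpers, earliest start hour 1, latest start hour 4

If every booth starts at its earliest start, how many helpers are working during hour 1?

At early start, hour 1 has: A, B, C, D, E.
Demand: 3 + 3 + 1 + 1 + 3 = 11.

11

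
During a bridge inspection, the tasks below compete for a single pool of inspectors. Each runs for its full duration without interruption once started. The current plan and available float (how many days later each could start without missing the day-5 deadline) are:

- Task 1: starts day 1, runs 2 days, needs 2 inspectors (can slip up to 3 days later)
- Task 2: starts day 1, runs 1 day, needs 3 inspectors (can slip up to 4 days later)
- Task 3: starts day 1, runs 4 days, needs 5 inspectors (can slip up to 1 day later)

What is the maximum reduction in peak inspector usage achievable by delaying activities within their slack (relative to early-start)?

3

Early-start peak: d1:10  d2:7  d3:5  d4:5  d5:0 ⇒ 10.
Leveled (Task 1@1, Task 2@1, Task 3@2): d1:5  d2:7  d3:5  d4:5  d5:5 ⇒ 7.
Reduction 10 − 7 = 3.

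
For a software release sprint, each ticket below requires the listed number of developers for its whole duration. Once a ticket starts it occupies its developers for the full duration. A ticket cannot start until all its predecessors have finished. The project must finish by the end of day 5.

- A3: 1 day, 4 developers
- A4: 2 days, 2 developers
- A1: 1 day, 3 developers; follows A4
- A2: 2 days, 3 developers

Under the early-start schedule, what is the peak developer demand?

9

Early-start schedule: A3@1, A4@1, A1@3, A2@1.
Load per day: day 1: 9, day 2: 5, day 3: 3, day 4: 0, day 5: 0.
Peak is 9.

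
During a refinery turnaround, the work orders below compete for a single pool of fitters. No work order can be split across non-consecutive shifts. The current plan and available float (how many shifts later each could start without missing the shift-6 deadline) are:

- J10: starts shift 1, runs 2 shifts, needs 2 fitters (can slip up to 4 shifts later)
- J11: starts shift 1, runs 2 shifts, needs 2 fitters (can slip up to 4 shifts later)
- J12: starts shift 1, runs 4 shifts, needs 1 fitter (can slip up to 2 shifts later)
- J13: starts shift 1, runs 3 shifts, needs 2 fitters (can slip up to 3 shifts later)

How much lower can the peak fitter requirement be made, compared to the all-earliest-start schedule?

Early-start peak: s1:7  s2:7  s3:3  s4:1  s5:0  s6:0 ⇒ 7.
Leveled (J10@1, J11@1, J12@3, J13@3): s1:4  s2:4  s3:3  s4:3  s5:3  s6:1 ⇒ 4.
Reduction 7 − 4 = 3.

3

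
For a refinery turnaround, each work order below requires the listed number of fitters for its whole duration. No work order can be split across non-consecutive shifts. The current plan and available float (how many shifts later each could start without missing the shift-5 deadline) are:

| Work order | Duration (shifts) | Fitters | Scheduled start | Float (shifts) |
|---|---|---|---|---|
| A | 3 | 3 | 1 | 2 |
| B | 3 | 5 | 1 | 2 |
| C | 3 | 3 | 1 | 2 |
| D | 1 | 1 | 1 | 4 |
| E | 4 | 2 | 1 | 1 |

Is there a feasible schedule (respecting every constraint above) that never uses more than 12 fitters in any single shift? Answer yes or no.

The minimum achievable peak is 13; 12 < 13, so no feasible schedule stays within the cap.

no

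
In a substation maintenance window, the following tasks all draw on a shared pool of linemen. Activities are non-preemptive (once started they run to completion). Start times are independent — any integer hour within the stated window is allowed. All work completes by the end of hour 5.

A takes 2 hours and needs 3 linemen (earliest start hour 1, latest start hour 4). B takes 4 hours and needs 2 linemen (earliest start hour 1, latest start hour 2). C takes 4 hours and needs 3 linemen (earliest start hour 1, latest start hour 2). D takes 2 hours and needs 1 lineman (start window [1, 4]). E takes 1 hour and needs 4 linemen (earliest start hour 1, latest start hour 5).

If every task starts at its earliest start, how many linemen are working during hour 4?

At early start, hour 4 has: B, C.
Demand: 2 + 3 = 5.

5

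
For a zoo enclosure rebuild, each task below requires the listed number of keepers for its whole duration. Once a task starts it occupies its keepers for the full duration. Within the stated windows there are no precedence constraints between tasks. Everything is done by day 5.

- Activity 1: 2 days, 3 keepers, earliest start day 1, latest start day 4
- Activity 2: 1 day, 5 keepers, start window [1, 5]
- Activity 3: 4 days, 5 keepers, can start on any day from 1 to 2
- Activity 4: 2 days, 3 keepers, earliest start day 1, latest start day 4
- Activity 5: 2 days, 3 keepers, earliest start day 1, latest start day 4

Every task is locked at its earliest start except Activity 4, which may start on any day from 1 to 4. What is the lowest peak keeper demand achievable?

16

Activity 4@1: d1:19  d2:14  d3:5  d4:5  d5:0 → peak 19
Activity 4@2: d1:16  d2:14  d3:8  d4:5  d5:0 → peak 16
Activity 4@3: d1:16  d2:11  d3:8  d4:8  d5:0 → peak 16
Activity 4@4: d1:16  d2:11  d3:5  d4:8  d5:3 → peak 16
Best is Activity 4@2, peak 16.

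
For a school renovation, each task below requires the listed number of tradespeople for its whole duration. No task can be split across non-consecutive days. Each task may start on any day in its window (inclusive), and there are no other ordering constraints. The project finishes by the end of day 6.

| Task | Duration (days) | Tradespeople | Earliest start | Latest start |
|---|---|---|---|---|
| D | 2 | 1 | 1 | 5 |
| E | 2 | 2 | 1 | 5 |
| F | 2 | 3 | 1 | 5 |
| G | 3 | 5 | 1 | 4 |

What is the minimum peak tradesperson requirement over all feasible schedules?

6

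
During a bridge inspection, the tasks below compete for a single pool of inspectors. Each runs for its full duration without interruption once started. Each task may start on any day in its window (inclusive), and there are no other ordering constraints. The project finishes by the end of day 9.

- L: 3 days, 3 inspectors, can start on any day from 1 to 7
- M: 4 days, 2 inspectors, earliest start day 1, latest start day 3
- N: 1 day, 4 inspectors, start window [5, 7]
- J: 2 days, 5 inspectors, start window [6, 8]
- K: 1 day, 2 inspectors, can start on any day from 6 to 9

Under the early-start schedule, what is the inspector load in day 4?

2

At early start, day 4 has: M.
Demand: 2 = 2.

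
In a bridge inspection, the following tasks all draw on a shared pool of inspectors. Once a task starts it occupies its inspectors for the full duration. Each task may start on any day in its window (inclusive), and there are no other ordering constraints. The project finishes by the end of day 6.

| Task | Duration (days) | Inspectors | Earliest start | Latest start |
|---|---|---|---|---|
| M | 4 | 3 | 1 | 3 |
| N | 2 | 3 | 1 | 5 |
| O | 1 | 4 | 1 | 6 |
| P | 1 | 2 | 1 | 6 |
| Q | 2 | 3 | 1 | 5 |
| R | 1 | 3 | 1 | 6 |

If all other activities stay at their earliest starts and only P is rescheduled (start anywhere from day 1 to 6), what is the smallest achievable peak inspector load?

P@1: d1:18  d2:9  d3:3  d4:3  d5:0  d6:0 → peak 18
P@2: d1:16  d2:11  d3:3  d4:3  d5:0  d6:0 → peak 16
P@3: d1:16  d2:9  d3:5  d4:3  d5:0  d6:0 → peak 16
P@4: d1:16  d2:9  d3:3  d4:5  d5:0  d6:0 → peak 16
P@5: d1:16  d2:9  d3:3  d4:3  d5:2  d6:0 → peak 16
P@6: d1:16  d2:9  d3:3  d4:3  d5:0  d6:2 → peak 16
Best is P@2, peak 16.

16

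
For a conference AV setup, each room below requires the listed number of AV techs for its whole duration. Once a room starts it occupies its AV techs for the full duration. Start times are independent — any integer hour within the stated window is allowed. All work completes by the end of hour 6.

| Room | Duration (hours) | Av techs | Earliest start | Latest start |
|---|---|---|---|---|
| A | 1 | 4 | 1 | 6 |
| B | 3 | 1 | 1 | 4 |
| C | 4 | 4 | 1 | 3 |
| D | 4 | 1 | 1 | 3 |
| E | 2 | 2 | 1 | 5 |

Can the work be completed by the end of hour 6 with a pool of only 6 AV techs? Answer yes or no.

yes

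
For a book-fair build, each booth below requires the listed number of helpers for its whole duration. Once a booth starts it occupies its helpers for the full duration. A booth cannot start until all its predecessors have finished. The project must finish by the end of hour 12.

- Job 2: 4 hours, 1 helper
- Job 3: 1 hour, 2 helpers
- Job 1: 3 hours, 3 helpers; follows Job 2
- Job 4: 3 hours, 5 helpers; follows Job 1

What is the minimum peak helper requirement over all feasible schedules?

Schedule Job 2@1, Job 3@1, Job 1@5, Job 4@8: h1:3  h2:1  h3:1  h4:1  h5:3  h6:3  h7:3  h8:5  h9:5  h10:5  h11:0  h12:0 — peak 5.

5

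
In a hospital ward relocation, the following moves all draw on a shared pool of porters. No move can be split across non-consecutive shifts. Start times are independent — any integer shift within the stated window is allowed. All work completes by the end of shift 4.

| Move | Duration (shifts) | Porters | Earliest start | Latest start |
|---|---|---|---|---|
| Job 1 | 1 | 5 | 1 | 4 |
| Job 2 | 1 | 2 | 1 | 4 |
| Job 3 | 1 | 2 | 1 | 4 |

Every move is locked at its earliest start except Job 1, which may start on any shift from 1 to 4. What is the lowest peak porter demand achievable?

Job 1@1: s1:9  s2:0  s3:0  s4:0 → peak 9
Job 1@2: s1:4  s2:5  s3:0  s4:0 → peak 5
Job 1@3: s1:4  s2:0  s3:5  s4:0 → peak 5
Job 1@4: s1:4  s2:0  s3:0  s4:5 → peak 5
Best is Job 1@2, peak 5.

5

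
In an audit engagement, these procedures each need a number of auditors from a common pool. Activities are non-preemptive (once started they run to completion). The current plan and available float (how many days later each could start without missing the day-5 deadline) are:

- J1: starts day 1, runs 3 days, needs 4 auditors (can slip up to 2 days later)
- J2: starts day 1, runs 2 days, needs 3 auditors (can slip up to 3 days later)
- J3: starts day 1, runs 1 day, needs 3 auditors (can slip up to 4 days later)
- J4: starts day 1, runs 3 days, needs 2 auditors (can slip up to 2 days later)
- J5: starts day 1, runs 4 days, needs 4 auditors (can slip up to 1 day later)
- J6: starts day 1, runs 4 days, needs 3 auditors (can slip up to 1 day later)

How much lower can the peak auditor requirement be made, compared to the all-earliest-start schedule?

Early-start peak: d1:19  d2:16  d3:13  d4:7  d5:0 ⇒ 19.
Leveled (J1@1, J2@4, J3@1, J4@1, J5@1, J6@2): d1:13  d2:13  d3:13  d4:10  d5:6 ⇒ 13.
Reduction 19 − 13 = 6.

6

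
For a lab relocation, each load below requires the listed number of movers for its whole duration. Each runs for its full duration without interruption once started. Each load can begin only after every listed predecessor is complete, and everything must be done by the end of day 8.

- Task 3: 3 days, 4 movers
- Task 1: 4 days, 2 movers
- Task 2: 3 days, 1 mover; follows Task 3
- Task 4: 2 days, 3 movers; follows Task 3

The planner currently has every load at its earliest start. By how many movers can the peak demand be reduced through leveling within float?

1

Early-start peak: d1:6  d2:6  d3:6  d4:6  d5:4  d6:1  d7:0  d8:0 ⇒ 6.
Leveled (Task 3@1, Task 1@4, Task 2@4, Task 4@7): d1:4  d2:4  d3:4  d4:3  d5:3  d6:3  d7:5  d8:3 ⇒ 5.
Reduction 6 − 5 = 1.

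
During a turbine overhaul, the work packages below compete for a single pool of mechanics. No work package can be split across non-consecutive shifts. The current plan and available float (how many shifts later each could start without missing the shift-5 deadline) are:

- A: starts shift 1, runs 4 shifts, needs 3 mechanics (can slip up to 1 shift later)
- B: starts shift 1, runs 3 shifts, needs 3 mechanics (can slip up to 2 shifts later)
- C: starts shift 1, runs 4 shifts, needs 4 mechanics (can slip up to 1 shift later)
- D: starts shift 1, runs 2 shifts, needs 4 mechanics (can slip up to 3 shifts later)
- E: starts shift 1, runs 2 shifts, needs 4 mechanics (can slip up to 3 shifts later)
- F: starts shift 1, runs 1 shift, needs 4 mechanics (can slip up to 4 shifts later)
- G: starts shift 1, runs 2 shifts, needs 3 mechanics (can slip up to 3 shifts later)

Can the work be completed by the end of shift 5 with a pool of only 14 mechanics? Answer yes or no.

Schedule A@1, B@1, C@1, D@1, E@3, F@5, G@4: s1:14  s2:14  s3:14  s4:14  s5:7 — peak 14 ≤ 14.

yes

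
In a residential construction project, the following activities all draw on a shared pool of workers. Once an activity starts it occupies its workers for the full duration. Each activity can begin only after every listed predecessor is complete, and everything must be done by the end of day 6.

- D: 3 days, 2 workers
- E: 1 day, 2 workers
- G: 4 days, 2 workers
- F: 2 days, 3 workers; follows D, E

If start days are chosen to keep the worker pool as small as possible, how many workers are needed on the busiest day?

4

Early-start (D@1, E@1, G@1, F@4) gives peak 6: d1:6  d2:4  d3:4  d4:5  d5:3  d6:0.
Shift E→4, F→5.
Schedule D@1, E@4, G@1, F@5: d1:4  d2:4  d3:4  d4:4  d5:3  d6:3 — peak 4.
Total worker-days = 22 over 6 days ⇒ peak ≥ ⌈22/6⌉ = 4, so 4 is optimal.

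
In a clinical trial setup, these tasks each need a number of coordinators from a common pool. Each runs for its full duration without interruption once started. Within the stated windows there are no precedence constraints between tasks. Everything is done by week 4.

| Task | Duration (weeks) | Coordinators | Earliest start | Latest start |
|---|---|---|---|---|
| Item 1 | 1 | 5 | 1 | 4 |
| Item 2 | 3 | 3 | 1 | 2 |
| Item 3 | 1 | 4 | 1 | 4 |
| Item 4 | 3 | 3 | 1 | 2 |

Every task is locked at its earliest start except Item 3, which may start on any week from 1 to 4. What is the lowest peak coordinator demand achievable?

Item 3@1: w1:15  w2:6  w3:6  w4:0 → peak 15
Item 3@2: w1:11  w2:10  w3:6  w4:0 → peak 11
Item 3@3: w1:11  w2:6  w3:10  w4:0 → peak 11
Item 3@4: w1:11  w2:6  w3:6  w4:4 → peak 11
Best is Item 3@2, peak 11.

11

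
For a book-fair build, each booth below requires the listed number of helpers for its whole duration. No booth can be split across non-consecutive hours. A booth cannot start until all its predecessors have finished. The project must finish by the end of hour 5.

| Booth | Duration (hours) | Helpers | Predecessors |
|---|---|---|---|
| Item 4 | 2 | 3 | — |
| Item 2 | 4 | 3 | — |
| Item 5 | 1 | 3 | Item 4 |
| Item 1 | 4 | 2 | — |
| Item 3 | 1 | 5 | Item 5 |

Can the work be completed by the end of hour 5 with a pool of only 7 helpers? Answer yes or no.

no

The minimum achievable peak is 8; 7 < 8, so no feasible schedule stays within the cap.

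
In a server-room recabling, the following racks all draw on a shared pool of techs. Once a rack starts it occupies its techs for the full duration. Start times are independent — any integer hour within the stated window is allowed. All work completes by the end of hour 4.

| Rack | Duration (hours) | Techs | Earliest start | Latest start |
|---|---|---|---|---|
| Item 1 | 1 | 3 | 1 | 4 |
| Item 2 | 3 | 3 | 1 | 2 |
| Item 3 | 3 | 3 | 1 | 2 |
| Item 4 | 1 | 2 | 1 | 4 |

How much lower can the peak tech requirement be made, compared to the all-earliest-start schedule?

5

Early-start peak: h1:11  h2:6  h3:6  h4:0 ⇒ 11.
Leveled (Item 1@1, Item 2@1, Item 3@2, Item 4@4): h1:6  h2:6  h3:6  h4:5 ⇒ 6.
Reduction 11 − 6 = 5.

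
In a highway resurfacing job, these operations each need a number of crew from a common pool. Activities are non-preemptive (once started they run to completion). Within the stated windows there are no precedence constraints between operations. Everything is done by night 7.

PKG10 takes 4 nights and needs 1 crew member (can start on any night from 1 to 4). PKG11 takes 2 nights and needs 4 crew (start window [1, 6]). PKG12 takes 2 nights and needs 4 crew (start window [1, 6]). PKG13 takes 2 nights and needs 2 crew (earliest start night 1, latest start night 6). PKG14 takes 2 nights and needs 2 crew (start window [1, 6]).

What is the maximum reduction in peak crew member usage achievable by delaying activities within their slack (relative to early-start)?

Early-start peak: n1:13  n2:13  n3:1  n4:1  n5:0  n6:0  n7:0 ⇒ 13.
Leveled (PKG10@1, PKG11@1, PKG12@3, PKG13@5, PKG14@5): n1:5  n2:5  n3:5  n4:5  n5:4  n6:4  n7:0 ⇒ 5.
Reduction 13 − 5 = 8.

8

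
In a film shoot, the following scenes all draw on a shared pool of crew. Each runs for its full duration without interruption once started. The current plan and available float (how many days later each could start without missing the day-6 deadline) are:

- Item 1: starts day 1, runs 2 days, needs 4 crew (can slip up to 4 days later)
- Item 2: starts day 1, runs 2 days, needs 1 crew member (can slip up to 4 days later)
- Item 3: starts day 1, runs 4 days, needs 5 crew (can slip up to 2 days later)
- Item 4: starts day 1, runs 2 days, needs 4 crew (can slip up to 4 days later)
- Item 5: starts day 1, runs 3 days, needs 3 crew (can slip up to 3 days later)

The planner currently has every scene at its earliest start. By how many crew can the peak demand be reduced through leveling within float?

8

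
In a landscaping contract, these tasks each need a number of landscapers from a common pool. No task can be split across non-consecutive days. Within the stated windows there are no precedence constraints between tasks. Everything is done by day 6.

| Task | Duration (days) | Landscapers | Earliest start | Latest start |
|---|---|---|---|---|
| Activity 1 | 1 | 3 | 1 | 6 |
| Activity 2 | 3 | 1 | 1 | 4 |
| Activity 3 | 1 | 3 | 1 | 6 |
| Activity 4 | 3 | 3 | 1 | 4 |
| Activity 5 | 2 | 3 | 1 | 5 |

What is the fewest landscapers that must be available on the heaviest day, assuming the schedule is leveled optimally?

Early-start (Activity 1@1, Activity 2@1, Activity 3@1, Activity 4@1, Activity 5@1) gives peak 13: d1:13  d2:7  d3:4  d4:0  d5:0  d6:0.
Shift Activity 3→2, Activity 4→3, Activity 5→4.
Schedule Activity 1@1, Activity 2@1, Activity 3@2, Activity 4@3, Activity 5@4: d1:4  d2:4  d3:4  d4:6  d5:6  d6:0 — peak 6.

6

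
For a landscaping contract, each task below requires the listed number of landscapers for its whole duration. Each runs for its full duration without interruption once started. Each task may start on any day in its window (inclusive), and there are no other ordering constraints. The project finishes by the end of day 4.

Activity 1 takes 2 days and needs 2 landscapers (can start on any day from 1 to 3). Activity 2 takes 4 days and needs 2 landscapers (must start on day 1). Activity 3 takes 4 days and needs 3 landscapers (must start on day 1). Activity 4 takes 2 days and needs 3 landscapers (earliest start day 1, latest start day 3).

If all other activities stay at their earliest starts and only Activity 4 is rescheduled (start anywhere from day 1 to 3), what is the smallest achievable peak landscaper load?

8

Activity 4@1: d1:10  d2:10  d3:5  d4:5 → peak 10
Activity 4@2: d1:7  d2:10  d3:8  d4:5 → peak 10
Activity 4@3: d1:7  d2:7  d3:8  d4:8 → peak 8
Best is Activity 4@3, peak 8.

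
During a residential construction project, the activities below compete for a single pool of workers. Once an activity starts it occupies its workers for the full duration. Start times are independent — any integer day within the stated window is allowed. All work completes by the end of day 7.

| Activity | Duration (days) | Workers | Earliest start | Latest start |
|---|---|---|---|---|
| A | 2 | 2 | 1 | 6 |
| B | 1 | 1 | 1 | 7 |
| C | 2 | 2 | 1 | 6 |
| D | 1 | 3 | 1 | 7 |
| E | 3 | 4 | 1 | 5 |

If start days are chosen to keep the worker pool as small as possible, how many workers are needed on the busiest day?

4

Early-start (A@1, B@1, C@1, D@1, E@1) gives peak 12: d1:12  d2:8  d3:4  d4:0  d5:0  d6:0  d7:0.
Shift C→2, D→4, E→5.
Schedule A@1, B@1, C@2, D@4, E@5: d1:3  d2:4  d3:2  d4:3  d5:4  d6:4  d7:4 — peak 4.
Total worker-days = 24 over 7 days ⇒ peak ≥ ⌈24/7⌉ = 4, so 4 is optimal.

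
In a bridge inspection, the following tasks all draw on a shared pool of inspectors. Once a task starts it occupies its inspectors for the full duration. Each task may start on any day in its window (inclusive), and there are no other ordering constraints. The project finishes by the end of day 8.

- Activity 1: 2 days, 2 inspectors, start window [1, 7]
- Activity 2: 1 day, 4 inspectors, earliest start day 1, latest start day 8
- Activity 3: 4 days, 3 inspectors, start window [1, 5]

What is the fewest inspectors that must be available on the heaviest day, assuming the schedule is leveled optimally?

Early-start (Activity 1@1, Activity 2@1, Activity 3@1) gives peak 9: d1:9  d2:5  d3:3  d4:3  d5:0  d6:0  d7:0  d8:0.
Shift Activity 2→3, Activity 3→4.
Schedule Activity 1@1, Activity 2@3, Activity 3@4: d1:2  d2:2  d3:4  d4:3  d5:3  d6:3  d7:3  d8:0 — peak 4.

4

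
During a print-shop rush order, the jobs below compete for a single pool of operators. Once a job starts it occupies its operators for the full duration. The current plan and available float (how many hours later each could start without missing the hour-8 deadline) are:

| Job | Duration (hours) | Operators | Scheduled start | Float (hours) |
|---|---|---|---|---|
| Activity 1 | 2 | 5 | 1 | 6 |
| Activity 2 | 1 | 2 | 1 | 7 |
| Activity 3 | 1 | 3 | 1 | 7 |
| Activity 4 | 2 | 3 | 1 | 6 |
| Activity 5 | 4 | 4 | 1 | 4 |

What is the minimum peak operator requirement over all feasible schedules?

6

Early-start (Activity 1@1, Activity 2@1, Activity 3@1, Activity 4@1, Activity 5@1) gives peak 17: h1:17  h2:12  h3:4  h4:4  h5:0  h6:0  h7:0  h8:0.
Shift Activity 2→3, Activity 3→4, Activity 4→3, Activity 5→5.
Schedule Activity 1@1, Activity 2@3, Activity 3@4, Activity 4@3, Activity 5@5: h1:5  h2:5  h3:5  h4:6  h5:4  h6:4  h7:4  h8:4 — peak 6.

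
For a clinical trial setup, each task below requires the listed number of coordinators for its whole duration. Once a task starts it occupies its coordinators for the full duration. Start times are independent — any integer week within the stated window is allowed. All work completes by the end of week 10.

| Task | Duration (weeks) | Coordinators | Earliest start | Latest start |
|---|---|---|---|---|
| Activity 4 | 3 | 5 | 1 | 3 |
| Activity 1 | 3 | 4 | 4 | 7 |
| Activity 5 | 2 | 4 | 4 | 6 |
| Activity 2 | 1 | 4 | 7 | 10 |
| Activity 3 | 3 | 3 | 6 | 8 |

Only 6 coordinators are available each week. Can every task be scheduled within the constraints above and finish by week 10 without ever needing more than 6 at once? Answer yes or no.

no

The minimum achievable peak is 7; 6 < 7, so no feasible schedule stays within the cap.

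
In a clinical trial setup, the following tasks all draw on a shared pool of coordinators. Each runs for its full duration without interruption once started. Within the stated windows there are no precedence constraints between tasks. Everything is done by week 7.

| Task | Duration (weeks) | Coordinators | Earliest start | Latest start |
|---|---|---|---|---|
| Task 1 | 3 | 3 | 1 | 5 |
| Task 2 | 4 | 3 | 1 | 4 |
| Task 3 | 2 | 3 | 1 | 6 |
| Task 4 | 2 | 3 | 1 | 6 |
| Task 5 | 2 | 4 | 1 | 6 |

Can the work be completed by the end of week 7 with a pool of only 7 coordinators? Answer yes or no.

yes

Schedule Task 1@1, Task 2@1, Task 3@4, Task 4@5, Task 5@6: w1:6  w2:6  w3:6  w4:6  w5:6  w6:7  w7:4 — peak 7 ≤ 7.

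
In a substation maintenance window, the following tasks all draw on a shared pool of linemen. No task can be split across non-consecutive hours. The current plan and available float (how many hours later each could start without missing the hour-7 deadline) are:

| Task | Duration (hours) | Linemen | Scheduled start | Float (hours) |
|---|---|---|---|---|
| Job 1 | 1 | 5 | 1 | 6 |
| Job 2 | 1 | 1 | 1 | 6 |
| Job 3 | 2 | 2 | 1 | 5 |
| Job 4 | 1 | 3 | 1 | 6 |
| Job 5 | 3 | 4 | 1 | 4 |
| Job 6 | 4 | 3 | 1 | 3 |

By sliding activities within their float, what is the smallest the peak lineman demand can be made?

Early-start (Job 1@1, Job 2@1, Job 3@1, Job 4@1, Job 5@1, Job 6@1) gives peak 18: h1:18  h2:9  h3:7  h4:3  h5:0  h6:0  h7:0.
Shift Job 3→2, Job 4→2, Job 5→3, Job 6→4.
Schedule Job 1@1, Job 2@1, Job 3@2, Job 4@2, Job 5@3, Job 6@4: h1:6  h2:5  h3:6  h4:7  h5:7  h6:3  h7:3 — peak 7.

7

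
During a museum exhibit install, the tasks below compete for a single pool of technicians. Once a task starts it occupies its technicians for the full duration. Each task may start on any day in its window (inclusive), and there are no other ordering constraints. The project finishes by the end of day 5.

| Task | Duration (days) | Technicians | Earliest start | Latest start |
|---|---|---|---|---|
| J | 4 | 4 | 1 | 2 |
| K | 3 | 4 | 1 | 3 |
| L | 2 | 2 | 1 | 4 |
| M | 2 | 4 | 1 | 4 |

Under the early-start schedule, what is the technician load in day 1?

14

At early start, day 1 has: J, K, L, M.
Demand: 4 + 4 + 2 + 4 = 14.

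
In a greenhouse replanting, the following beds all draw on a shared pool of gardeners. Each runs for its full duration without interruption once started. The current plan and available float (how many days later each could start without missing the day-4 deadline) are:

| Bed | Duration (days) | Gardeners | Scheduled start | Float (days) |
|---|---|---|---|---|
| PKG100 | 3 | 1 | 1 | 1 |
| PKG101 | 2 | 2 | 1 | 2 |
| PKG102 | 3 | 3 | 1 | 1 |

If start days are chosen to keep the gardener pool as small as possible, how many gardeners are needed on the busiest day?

6

Schedule PKG100@1, PKG101@1, PKG102@1: d1:6  d2:6  d3:4  d4:0 — peak 6.
No arrangement of the 12 feasible schedules does better.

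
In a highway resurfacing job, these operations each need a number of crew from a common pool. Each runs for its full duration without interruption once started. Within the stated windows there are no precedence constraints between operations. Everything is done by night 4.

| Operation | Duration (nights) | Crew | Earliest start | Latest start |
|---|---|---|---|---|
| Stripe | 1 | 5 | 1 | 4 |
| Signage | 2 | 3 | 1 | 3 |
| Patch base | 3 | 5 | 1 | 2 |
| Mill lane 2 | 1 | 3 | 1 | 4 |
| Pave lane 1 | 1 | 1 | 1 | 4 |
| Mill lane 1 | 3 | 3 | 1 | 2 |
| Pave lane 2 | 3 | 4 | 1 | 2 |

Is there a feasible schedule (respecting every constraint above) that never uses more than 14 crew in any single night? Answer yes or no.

The minimum achievable peak is 15; 14 < 15, so no feasible schedule stays within the cap.

no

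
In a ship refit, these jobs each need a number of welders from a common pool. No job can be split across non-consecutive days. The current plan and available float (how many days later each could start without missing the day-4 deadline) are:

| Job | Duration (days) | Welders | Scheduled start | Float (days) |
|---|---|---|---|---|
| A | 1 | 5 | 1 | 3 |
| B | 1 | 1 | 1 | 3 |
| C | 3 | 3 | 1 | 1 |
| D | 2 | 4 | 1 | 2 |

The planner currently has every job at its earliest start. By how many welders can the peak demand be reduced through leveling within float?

Early-start peak: d1:13  d2:7  d3:3  d4:0 ⇒ 13.
Leveled (A@1, B@1, C@2, D@2): d1:6  d2:7  d3:7  d4:3 ⇒ 7.
Reduction 13 − 7 = 6.

6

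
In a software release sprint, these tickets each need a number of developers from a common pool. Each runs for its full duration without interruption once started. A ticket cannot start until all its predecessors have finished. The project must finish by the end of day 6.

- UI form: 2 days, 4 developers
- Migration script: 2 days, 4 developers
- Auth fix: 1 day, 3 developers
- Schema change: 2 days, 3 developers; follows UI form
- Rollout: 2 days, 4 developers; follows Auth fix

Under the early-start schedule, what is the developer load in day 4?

At early start, day 4 has: Schema change.
Demand: 3 = 3.

3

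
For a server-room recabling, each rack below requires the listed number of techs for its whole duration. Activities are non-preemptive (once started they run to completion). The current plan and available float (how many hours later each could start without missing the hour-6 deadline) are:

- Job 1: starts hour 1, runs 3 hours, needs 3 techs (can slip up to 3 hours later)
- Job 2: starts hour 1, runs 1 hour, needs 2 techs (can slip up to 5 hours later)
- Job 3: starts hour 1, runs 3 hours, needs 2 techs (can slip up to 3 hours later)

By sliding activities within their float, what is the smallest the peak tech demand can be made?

Early-start (Job 1@1, Job 2@1, Job 3@1) gives peak 7: h1:7  h2:5  h3:5  h4:0  h5:0  h6:0.
Shift Job 2→4, Job 3→4.
Schedule Job 1@1, Job 2@4, Job 3@4: h1:3  h2:3  h3:3  h4:4  h5:2  h6:2 — peak 4.

4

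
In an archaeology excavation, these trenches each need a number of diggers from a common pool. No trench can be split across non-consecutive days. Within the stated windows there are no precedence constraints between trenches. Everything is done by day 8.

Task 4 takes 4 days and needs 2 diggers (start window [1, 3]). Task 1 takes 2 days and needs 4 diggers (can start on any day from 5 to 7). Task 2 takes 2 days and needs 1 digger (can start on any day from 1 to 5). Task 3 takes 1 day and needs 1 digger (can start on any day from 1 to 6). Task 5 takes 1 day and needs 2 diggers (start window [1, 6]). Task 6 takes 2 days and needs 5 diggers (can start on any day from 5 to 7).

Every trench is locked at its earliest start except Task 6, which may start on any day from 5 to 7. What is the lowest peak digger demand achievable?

6

Task 6@5: d1:6  d2:3  d3:2  d4:2  d5:9  d6:9  d7:0  d8:0 → peak 9
Task 6@6: d1:6  d2:3  d3:2  d4:2  d5:4  d6:9  d7:5  d8:0 → peak 9
Task 6@7: d1:6  d2:3  d3:2  d4:2  d5:4  d6:4  d7:5  d8:5 → peak 6
Best is Task 6@7, peak 6.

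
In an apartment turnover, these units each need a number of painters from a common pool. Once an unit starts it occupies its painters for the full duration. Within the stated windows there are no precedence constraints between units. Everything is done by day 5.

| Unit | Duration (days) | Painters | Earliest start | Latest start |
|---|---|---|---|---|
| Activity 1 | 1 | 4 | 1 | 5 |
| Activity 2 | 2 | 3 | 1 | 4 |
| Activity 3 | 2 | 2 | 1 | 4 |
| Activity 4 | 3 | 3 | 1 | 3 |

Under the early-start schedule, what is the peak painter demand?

Early-start schedule: Activity 1@1, Activity 2@1, Activity 3@1, Activity 4@1.
Load per day: day 1: 12, day 2: 8, day 3: 3, day 4: 0, day 5: 0.
Peak is 12.

12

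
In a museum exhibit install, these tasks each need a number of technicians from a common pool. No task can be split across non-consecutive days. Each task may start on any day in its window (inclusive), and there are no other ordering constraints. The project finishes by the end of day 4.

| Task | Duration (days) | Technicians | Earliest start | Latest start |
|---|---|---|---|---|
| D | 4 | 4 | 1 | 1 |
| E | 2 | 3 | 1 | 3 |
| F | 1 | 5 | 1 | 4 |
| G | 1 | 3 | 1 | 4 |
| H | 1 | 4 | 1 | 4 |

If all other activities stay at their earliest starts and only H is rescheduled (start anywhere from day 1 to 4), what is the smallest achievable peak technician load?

H@1: d1:19  d2:7  d3:4  d4:4 → peak 19
H@2: d1:15  d2:11  d3:4  d4:4 → peak 15
H@3: d1:15  d2:7  d3:8  d4:4 → peak 15
H@4: d1:15  d2:7  d3:4  d4:8 → peak 15
Best is H@2, peak 15.

15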